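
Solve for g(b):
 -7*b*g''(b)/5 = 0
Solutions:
 g(b) = C1 + C2*b


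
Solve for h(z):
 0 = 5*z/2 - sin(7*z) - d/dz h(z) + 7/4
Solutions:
 h(z) = C1 + 5*z^2/4 + 7*z/4 + cos(7*z)/7


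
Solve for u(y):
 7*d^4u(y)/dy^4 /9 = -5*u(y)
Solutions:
 u(y) = (C1*sin(5^(1/4)*sqrt(6)*7^(3/4)*y/14) + C2*cos(5^(1/4)*sqrt(6)*7^(3/4)*y/14))*exp(-5^(1/4)*sqrt(6)*7^(3/4)*y/14) + (C3*sin(5^(1/4)*sqrt(6)*7^(3/4)*y/14) + C4*cos(5^(1/4)*sqrt(6)*7^(3/4)*y/14))*exp(5^(1/4)*sqrt(6)*7^(3/4)*y/14)


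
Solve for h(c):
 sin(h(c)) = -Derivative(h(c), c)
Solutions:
 h(c) = -acos((-C1 - exp(2*c))/(C1 - exp(2*c))) + 2*pi
 h(c) = acos((-C1 - exp(2*c))/(C1 - exp(2*c)))


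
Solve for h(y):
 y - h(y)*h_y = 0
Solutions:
 h(y) = -sqrt(C1 + y^2)
 h(y) = sqrt(C1 + y^2)


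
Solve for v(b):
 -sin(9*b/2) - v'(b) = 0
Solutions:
 v(b) = C1 + 2*cos(9*b/2)/9


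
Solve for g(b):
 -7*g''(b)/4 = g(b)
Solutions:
 g(b) = C1*sin(2*sqrt(7)*b/7) + C2*cos(2*sqrt(7)*b/7)


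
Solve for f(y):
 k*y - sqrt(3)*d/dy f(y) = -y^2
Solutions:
 f(y) = C1 + sqrt(3)*k*y^2/6 + sqrt(3)*y^3/9


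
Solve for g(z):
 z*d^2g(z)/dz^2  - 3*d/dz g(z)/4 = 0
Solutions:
 g(z) = C1 + C2*z^(7/4)


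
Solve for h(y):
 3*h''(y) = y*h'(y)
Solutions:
 h(y) = C1 + C2*erfi(sqrt(6)*y/6)


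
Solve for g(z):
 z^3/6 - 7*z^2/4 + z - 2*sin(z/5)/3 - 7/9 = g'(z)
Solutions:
 g(z) = C1 + z^4/24 - 7*z^3/12 + z^2/2 - 7*z/9 + 10*cos(z/5)/3


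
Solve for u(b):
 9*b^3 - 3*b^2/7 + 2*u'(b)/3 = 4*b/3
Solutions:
 u(b) = C1 - 27*b^4/8 + 3*b^3/14 + b^2


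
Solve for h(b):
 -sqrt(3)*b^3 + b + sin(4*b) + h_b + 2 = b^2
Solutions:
 h(b) = C1 + sqrt(3)*b^4/4 + b^3/3 - b^2/2 - 2*b + cos(4*b)/4


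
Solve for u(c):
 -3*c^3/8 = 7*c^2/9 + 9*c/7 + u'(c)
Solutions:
 u(c) = C1 - 3*c^4/32 - 7*c^3/27 - 9*c^2/14


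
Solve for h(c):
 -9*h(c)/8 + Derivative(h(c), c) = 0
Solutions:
 h(c) = C1*exp(9*c/8)


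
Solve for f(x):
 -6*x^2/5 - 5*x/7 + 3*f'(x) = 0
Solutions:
 f(x) = C1 + 2*x^3/15 + 5*x^2/42


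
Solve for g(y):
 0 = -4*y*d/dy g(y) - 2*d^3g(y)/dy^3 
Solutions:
 g(y) = C1 + Integral(C2*airyai(-2^(1/3)*y) + C3*airybi(-2^(1/3)*y), y)


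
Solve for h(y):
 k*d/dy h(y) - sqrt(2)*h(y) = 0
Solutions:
 h(y) = C1*exp(sqrt(2)*y/k)


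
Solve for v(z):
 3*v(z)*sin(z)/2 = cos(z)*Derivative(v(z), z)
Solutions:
 v(z) = C1/cos(z)^(3/2)


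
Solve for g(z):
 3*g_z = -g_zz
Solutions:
 g(z) = C1 + C2*exp(-3*z)


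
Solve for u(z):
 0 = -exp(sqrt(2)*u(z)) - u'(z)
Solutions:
 u(z) = sqrt(2)*(2*log(1/(C1 + z)) - log(2))/4


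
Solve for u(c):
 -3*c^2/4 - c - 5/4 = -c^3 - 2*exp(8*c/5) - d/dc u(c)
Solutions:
 u(c) = C1 - c^4/4 + c^3/4 + c^2/2 + 5*c/4 - 5*exp(8*c/5)/4


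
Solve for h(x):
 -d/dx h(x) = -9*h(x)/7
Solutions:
 h(x) = C1*exp(9*x/7)


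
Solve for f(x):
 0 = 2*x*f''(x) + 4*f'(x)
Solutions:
 f(x) = C1 + C2/x


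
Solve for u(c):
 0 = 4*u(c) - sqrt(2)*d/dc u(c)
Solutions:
 u(c) = C1*exp(2*sqrt(2)*c)


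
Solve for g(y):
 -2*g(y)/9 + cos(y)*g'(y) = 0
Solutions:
 g(y) = C1*(sin(y) + 1)^(1/9)/(sin(y) - 1)^(1/9)


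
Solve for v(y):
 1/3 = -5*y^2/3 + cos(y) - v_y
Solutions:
 v(y) = C1 - 5*y^3/9 - y/3 + sin(y)


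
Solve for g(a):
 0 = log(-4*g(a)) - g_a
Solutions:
 -Integral(1/(log(-_y) + 2*log(2)), (_y, g(a))) = C1 - a


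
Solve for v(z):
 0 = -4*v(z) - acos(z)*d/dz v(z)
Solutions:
 v(z) = C1*exp(-4*Integral(1/acos(z), z))


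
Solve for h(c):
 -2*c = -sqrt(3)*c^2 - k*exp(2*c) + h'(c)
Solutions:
 h(c) = C1 + sqrt(3)*c^3/3 - c^2 + k*exp(2*c)/2


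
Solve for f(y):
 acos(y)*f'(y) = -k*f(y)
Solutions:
 f(y) = C1*exp(-k*Integral(1/acos(y), y))


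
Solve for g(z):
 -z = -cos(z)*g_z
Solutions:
 g(z) = C1 + Integral(z/cos(z), z)


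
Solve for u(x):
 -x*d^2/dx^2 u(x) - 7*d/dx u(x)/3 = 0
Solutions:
 u(x) = C1 + C2/x^(4/3)


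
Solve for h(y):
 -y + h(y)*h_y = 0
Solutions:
 h(y) = -sqrt(C1 + y^2)
 h(y) = sqrt(C1 + y^2)


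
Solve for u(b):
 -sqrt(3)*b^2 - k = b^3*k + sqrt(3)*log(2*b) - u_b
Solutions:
 u(b) = C1 + b^4*k/4 + sqrt(3)*b^3/3 + b*k + sqrt(3)*b*log(b) - sqrt(3)*b + sqrt(3)*b*log(2)


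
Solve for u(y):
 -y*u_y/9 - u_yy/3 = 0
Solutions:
 u(y) = C1 + C2*erf(sqrt(6)*y/6)


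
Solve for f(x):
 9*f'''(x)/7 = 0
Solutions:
 f(x) = C1 + C2*x + C3*x^2


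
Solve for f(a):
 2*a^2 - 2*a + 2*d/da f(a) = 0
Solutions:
 f(a) = C1 - a^3/3 + a^2/2


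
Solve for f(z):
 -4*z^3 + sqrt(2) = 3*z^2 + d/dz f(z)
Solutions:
 f(z) = C1 - z^4 - z^3 + sqrt(2)*z


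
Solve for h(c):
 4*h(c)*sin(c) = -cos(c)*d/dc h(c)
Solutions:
 h(c) = C1*cos(c)^4


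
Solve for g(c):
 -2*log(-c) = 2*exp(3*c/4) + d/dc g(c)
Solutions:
 g(c) = C1 - 2*c*log(-c) + 2*c - 8*exp(3*c/4)/3


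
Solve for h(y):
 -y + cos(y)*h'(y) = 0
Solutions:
 h(y) = C1 + Integral(y/cos(y), y)


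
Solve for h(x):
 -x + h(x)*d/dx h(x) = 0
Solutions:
 h(x) = -sqrt(C1 + x^2)
 h(x) = sqrt(C1 + x^2)


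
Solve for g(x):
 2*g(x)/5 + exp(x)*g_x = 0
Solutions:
 g(x) = C1*exp(2*exp(-x)/5)


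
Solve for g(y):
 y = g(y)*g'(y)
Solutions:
 g(y) = -sqrt(C1 + y^2)
 g(y) = sqrt(C1 + y^2)


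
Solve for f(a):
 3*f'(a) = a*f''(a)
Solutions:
 f(a) = C1 + C2*a^4


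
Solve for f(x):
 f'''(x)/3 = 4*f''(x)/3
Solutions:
 f(x) = C1 + C2*x + C3*exp(4*x)


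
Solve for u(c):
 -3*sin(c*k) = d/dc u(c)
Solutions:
 u(c) = C1 + 3*cos(c*k)/k


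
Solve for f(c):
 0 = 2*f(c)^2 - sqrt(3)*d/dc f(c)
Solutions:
 f(c) = -3/(C1 + 2*sqrt(3)*c)


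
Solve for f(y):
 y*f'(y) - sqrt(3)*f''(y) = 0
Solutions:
 f(y) = C1 + C2*erfi(sqrt(2)*3^(3/4)*y/6)


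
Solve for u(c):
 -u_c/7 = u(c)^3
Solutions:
 u(c) = -sqrt(2)*sqrt(-1/(C1 - 7*c))/2
 u(c) = sqrt(2)*sqrt(-1/(C1 - 7*c))/2


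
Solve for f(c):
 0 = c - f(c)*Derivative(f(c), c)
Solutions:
 f(c) = -sqrt(C1 + c^2)
 f(c) = sqrt(C1 + c^2)


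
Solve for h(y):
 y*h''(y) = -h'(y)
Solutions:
 h(y) = C1 + C2*log(y)


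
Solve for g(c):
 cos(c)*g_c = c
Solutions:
 g(c) = C1 + Integral(c/cos(c), c)


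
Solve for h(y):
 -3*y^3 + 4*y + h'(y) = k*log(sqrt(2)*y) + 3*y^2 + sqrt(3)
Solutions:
 h(y) = C1 + k*y*log(y) - k*y + k*y*log(2)/2 + 3*y^4/4 + y^3 - 2*y^2 + sqrt(3)*y


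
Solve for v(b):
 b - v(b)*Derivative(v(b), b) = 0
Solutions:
 v(b) = -sqrt(C1 + b^2)
 v(b) = sqrt(C1 + b^2)


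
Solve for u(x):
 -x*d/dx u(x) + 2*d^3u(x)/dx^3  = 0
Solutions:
 u(x) = C1 + Integral(C2*airyai(2^(2/3)*x/2) + C3*airybi(2^(2/3)*x/2), x)


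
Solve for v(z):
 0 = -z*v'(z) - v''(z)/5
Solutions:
 v(z) = C1 + C2*erf(sqrt(10)*z/2)


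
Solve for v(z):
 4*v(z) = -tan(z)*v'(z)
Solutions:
 v(z) = C1/sin(z)^4


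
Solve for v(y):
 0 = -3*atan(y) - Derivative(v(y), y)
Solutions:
 v(y) = C1 - 3*y*atan(y) + 3*log(y^2 + 1)/2


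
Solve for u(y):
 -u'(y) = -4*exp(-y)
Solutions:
 u(y) = C1 - 4*exp(-y)


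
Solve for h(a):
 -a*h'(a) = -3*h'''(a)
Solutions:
 h(a) = C1 + Integral(C2*airyai(3^(2/3)*a/3) + C3*airybi(3^(2/3)*a/3), a)


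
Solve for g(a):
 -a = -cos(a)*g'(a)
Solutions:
 g(a) = C1 + Integral(a/cos(a), a)


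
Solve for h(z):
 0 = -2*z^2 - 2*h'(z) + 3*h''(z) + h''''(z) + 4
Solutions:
 h(z) = C1 + C2*exp(z*(-(1 + sqrt(2))^(1/3) + (1 + sqrt(2))^(-1/3))/2)*sin(sqrt(3)*z*((1 + sqrt(2))^(-1/3) + (1 + sqrt(2))^(1/3))/2) + C3*exp(z*(-(1 + sqrt(2))^(1/3) + (1 + sqrt(2))^(-1/3))/2)*cos(sqrt(3)*z*((1 + sqrt(2))^(-1/3) + (1 + sqrt(2))^(1/3))/2) + C4*exp(-z*(-(1 + sqrt(2))^(1/3) + (1 + sqrt(2))^(-1/3))) - z^3/3 - 3*z^2/2 - 5*z/2


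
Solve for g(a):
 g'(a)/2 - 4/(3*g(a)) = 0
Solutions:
 g(a) = -sqrt(C1 + 48*a)/3
 g(a) = sqrt(C1 + 48*a)/3


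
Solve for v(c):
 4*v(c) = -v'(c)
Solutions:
 v(c) = C1*exp(-4*c)


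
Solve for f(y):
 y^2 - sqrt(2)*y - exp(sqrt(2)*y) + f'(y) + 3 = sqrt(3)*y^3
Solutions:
 f(y) = C1 + sqrt(3)*y^4/4 - y^3/3 + sqrt(2)*y^2/2 - 3*y + sqrt(2)*exp(sqrt(2)*y)/2


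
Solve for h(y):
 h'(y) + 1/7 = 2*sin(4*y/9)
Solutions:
 h(y) = C1 - y/7 - 9*cos(4*y/9)/2


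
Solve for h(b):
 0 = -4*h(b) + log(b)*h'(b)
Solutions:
 h(b) = C1*exp(4*li(b))


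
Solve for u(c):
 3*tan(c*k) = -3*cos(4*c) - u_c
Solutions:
 u(c) = C1 - 3*Piecewise((-log(cos(c*k))/k, Ne(k, 0)), (0, True)) - 3*sin(4*c)/4


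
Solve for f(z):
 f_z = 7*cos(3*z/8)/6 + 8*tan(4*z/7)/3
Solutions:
 f(z) = C1 - 14*log(cos(4*z/7))/3 + 28*sin(3*z/8)/9


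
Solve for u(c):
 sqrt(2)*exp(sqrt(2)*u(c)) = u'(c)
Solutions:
 u(c) = sqrt(2)*(2*log(-1/(C1 + sqrt(2)*c)) - log(2))/4


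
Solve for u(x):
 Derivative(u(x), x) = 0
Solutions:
 u(x) = C1


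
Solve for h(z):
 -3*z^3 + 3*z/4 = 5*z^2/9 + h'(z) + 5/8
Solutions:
 h(z) = C1 - 3*z^4/4 - 5*z^3/27 + 3*z^2/8 - 5*z/8


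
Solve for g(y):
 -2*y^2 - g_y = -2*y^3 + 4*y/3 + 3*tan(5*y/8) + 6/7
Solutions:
 g(y) = C1 + y^4/2 - 2*y^3/3 - 2*y^2/3 - 6*y/7 + 24*log(cos(5*y/8))/5


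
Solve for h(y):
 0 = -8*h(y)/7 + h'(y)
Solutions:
 h(y) = C1*exp(8*y/7)


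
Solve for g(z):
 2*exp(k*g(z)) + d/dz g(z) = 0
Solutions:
 g(z) = Piecewise((log(1/(C1*k + 2*k*z))/k, Ne(k, 0)), (nan, True))
 g(z) = Piecewise((C1 - 2*z, Eq(k, 0)), (nan, True))


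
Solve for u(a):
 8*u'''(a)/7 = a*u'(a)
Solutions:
 u(a) = C1 + Integral(C2*airyai(7^(1/3)*a/2) + C3*airybi(7^(1/3)*a/2), a)


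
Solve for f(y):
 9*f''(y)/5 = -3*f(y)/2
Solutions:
 f(y) = C1*sin(sqrt(30)*y/6) + C2*cos(sqrt(30)*y/6)


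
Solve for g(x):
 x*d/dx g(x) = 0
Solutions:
 g(x) = C1


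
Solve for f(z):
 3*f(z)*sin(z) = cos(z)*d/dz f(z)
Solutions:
 f(z) = C1/cos(z)^3


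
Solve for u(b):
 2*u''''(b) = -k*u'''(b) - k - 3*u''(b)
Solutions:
 u(b) = C1 + C2*b + C3*exp(b*(-k + sqrt(k^2 - 24))/4) + C4*exp(-b*(k + sqrt(k^2 - 24))/4) - b^2*k/6


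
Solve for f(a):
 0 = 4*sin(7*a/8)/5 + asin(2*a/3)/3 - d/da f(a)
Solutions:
 f(a) = C1 + a*asin(2*a/3)/3 + sqrt(9 - 4*a^2)/6 - 32*cos(7*a/8)/35


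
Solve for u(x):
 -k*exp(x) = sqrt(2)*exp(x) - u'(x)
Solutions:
 u(x) = C1 + k*exp(x) + sqrt(2)*exp(x)


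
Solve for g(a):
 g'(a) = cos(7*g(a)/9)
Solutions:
 -a - 9*log(sin(7*g(a)/9) - 1)/14 + 9*log(sin(7*g(a)/9) + 1)/14 = C1


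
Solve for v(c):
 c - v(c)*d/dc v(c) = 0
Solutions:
 v(c) = -sqrt(C1 + c^2)
 v(c) = sqrt(C1 + c^2)


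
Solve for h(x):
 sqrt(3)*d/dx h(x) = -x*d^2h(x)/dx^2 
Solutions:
 h(x) = C1 + C2*x^(1 - sqrt(3))


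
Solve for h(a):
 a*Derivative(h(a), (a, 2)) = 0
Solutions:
 h(a) = C1 + C2*a


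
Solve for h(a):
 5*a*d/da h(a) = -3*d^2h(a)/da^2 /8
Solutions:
 h(a) = C1 + C2*erf(2*sqrt(15)*a/3)


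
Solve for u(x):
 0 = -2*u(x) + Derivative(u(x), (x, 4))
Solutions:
 u(x) = C1*exp(-2^(1/4)*x) + C2*exp(2^(1/4)*x) + C3*sin(2^(1/4)*x) + C4*cos(2^(1/4)*x)


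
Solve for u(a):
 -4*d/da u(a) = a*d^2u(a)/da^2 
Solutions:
 u(a) = C1 + C2/a^3


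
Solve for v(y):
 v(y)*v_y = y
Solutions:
 v(y) = -sqrt(C1 + y^2)
 v(y) = sqrt(C1 + y^2)


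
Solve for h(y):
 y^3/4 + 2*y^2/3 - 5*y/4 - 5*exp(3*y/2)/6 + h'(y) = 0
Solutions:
 h(y) = C1 - y^4/16 - 2*y^3/9 + 5*y^2/8 + 5*exp(3*y/2)/9


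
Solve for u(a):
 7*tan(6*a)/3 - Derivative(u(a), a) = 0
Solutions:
 u(a) = C1 - 7*log(cos(6*a))/18


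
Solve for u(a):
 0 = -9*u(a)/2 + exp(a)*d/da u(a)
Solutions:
 u(a) = C1*exp(-9*exp(-a)/2)


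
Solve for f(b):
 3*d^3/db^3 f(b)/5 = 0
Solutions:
 f(b) = C1 + C2*b + C3*b^2


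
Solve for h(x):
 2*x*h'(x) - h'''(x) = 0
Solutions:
 h(x) = C1 + Integral(C2*airyai(2^(1/3)*x) + C3*airybi(2^(1/3)*x), x)


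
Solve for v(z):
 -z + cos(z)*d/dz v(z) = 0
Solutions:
 v(z) = C1 + Integral(z/cos(z), z)


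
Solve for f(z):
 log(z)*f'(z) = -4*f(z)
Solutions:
 f(z) = C1*exp(-4*li(z))


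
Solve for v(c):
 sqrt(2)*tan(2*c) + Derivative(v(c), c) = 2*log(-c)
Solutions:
 v(c) = C1 + 2*c*log(-c) - 2*c + sqrt(2)*log(cos(2*c))/2


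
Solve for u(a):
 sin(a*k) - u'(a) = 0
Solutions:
 u(a) = C1 - cos(a*k)/k


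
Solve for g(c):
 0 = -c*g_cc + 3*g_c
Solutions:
 g(c) = C1 + C2*c^4


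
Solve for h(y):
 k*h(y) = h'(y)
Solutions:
 h(y) = C1*exp(k*y)


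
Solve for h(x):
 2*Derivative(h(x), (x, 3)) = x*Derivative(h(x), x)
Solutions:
 h(x) = C1 + Integral(C2*airyai(2^(2/3)*x/2) + C3*airybi(2^(2/3)*x/2), x)


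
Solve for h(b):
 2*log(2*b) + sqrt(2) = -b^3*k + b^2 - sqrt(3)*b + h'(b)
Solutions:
 h(b) = C1 + b^4*k/4 - b^3/3 + sqrt(3)*b^2/2 + 2*b*log(b) - 2*b + b*log(4) + sqrt(2)*b


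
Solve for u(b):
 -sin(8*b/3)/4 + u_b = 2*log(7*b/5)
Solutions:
 u(b) = C1 + 2*b*log(b) - 2*b*log(5) - 2*b + 2*b*log(7) - 3*cos(8*b/3)/32


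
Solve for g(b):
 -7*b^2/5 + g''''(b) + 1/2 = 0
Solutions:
 g(b) = C1 + C2*b + C3*b^2 + C4*b^3 + 7*b^6/1800 - b^4/48


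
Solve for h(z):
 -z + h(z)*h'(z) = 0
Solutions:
 h(z) = -sqrt(C1 + z^2)
 h(z) = sqrt(C1 + z^2)


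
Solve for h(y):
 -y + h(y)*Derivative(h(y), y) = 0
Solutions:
 h(y) = -sqrt(C1 + y^2)
 h(y) = sqrt(C1 + y^2)


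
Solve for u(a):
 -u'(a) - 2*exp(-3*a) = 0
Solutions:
 u(a) = C1 + 2*exp(-3*a)/3


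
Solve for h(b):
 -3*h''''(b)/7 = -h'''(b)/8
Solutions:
 h(b) = C1 + C2*b + C3*b^2 + C4*exp(7*b/24)


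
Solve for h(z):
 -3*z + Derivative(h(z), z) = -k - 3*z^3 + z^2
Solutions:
 h(z) = C1 - k*z - 3*z^4/4 + z^3/3 + 3*z^2/2


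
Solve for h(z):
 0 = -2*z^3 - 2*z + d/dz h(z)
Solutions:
 h(z) = C1 + z^4/2 + z^2


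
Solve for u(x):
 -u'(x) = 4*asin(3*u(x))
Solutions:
 Integral(1/asin(3*_y), (_y, u(x))) = C1 - 4*x


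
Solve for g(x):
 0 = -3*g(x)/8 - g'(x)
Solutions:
 g(x) = C1*exp(-3*x/8)


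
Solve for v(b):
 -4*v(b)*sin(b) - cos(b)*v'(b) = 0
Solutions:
 v(b) = C1*cos(b)^4


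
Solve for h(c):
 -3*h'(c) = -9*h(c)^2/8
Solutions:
 h(c) = -8/(C1 + 3*c)


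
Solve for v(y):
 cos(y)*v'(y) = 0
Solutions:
 v(y) = C1


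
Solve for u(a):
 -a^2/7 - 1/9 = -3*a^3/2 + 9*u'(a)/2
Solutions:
 u(a) = C1 + a^4/12 - 2*a^3/189 - 2*a/81


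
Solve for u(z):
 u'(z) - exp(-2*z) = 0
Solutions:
 u(z) = C1 - exp(-2*z)/2


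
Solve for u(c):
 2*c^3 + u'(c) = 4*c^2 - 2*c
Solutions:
 u(c) = C1 - c^4/2 + 4*c^3/3 - c^2


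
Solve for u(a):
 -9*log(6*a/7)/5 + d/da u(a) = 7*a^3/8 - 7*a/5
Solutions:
 u(a) = C1 + 7*a^4/32 - 7*a^2/10 + 9*a*log(a)/5 - 9*a*log(7)/5 - 9*a/5 + 9*a*log(6)/5


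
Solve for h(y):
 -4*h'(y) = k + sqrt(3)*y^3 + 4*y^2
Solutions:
 h(y) = C1 - k*y/4 - sqrt(3)*y^4/16 - y^3/3


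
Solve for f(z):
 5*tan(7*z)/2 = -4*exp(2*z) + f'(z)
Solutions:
 f(z) = C1 + 2*exp(2*z) - 5*log(cos(7*z))/14


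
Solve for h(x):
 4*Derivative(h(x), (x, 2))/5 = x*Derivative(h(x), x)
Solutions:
 h(x) = C1 + C2*erfi(sqrt(10)*x/4)


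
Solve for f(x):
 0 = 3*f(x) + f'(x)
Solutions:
 f(x) = C1*exp(-3*x)


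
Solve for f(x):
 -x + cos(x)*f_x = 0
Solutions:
 f(x) = C1 + Integral(x/cos(x), x)


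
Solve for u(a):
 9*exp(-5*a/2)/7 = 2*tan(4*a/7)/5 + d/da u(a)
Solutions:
 u(a) = C1 - 7*log(tan(4*a/7)^2 + 1)/20 - 18*exp(-5*a/2)/35


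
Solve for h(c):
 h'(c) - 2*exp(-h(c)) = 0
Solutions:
 h(c) = log(C1 + 2*c)


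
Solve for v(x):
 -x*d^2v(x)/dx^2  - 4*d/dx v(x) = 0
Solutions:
 v(x) = C1 + C2/x^3


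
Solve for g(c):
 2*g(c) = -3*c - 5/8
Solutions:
 g(c) = -3*c/2 - 5/16


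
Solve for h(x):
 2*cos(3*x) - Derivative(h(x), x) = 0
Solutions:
 h(x) = C1 + 2*sin(3*x)/3


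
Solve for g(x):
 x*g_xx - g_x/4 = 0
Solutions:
 g(x) = C1 + C2*x^(5/4)


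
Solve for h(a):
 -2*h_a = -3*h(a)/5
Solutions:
 h(a) = C1*exp(3*a/10)


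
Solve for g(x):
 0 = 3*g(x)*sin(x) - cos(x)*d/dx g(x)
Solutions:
 g(x) = C1/cos(x)^3


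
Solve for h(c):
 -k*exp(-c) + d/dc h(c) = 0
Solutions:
 h(c) = C1 - k*exp(-c)


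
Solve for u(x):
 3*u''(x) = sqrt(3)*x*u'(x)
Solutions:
 u(x) = C1 + C2*erfi(sqrt(2)*3^(3/4)*x/6)


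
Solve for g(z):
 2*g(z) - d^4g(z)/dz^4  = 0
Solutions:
 g(z) = C1*exp(-2^(1/4)*z) + C2*exp(2^(1/4)*z) + C3*sin(2^(1/4)*z) + C4*cos(2^(1/4)*z)


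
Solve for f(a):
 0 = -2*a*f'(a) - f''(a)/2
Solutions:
 f(a) = C1 + C2*erf(sqrt(2)*a)


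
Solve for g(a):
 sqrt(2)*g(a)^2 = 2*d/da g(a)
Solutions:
 g(a) = -2/(C1 + sqrt(2)*a)


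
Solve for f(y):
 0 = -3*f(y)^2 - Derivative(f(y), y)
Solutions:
 f(y) = 1/(C1 + 3*y)


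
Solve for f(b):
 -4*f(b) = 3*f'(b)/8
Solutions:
 f(b) = C1*exp(-32*b/3)


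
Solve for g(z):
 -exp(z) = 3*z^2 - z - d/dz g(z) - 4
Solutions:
 g(z) = C1 + z^3 - z^2/2 - 4*z + exp(z)


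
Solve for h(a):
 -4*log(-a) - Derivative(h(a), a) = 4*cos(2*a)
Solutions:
 h(a) = C1 - 4*a*log(-a) + 4*a - 2*sin(2*a)


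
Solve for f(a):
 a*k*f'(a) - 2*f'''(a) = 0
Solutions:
 f(a) = C1 + Integral(C2*airyai(2^(2/3)*a*k^(1/3)/2) + C3*airybi(2^(2/3)*a*k^(1/3)/2), a)


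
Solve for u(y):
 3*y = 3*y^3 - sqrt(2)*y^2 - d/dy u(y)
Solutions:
 u(y) = C1 + 3*y^4/4 - sqrt(2)*y^3/3 - 3*y^2/2


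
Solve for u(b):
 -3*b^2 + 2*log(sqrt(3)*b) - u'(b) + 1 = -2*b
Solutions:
 u(b) = C1 - b^3 + b^2 + 2*b*log(b) - b + b*log(3)


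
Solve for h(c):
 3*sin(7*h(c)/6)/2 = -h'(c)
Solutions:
 3*c/2 + 3*log(cos(7*h(c)/6) - 1)/7 - 3*log(cos(7*h(c)/6) + 1)/7 = C1


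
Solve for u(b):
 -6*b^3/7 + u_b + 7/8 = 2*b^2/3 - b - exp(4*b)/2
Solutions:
 u(b) = C1 + 3*b^4/14 + 2*b^3/9 - b^2/2 - 7*b/8 - exp(4*b)/8


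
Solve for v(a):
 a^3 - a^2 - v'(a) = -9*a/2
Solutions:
 v(a) = C1 + a^4/4 - a^3/3 + 9*a^2/4


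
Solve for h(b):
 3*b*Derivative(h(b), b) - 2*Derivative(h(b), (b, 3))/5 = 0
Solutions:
 h(b) = C1 + Integral(C2*airyai(15^(1/3)*2^(2/3)*b/2) + C3*airybi(15^(1/3)*2^(2/3)*b/2), b)


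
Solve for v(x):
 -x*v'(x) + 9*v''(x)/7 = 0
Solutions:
 v(x) = C1 + C2*erfi(sqrt(14)*x/6)


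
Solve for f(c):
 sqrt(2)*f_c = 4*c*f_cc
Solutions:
 f(c) = C1 + C2*c^(sqrt(2)/4 + 1)


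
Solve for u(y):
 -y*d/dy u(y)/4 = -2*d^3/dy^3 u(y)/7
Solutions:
 u(y) = C1 + Integral(C2*airyai(7^(1/3)*y/2) + C3*airybi(7^(1/3)*y/2), y)


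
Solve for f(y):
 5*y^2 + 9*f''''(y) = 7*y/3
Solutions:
 f(y) = C1 + C2*y + C3*y^2 + C4*y^3 - y^6/648 + 7*y^5/3240


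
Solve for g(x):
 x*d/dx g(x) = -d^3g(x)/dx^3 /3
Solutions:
 g(x) = C1 + Integral(C2*airyai(-3^(1/3)*x) + C3*airybi(-3^(1/3)*x), x)


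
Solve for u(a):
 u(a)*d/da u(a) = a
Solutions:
 u(a) = -sqrt(C1 + a^2)
 u(a) = sqrt(C1 + a^2)


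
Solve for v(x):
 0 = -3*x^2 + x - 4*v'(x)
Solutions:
 v(x) = C1 - x^3/4 + x^2/8


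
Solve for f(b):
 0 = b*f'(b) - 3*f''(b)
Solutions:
 f(b) = C1 + C2*erfi(sqrt(6)*b/6)


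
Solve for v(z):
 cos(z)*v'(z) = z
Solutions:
 v(z) = C1 + Integral(z/cos(z), z)


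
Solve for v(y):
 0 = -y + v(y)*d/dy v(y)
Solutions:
 v(y) = -sqrt(C1 + y^2)
 v(y) = sqrt(C1 + y^2)


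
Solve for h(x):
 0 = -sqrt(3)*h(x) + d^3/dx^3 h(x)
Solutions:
 h(x) = C3*exp(3^(1/6)*x) + (C1*sin(3^(2/3)*x/2) + C2*cos(3^(2/3)*x/2))*exp(-3^(1/6)*x/2)


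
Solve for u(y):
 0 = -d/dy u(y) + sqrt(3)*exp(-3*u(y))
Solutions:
 u(y) = log(C1 + 3*sqrt(3)*y)/3
 u(y) = log((-3^(1/3) - 3^(5/6)*I)*(C1 + sqrt(3)*y)^(1/3)/2)
 u(y) = log((-3^(1/3) + 3^(5/6)*I)*(C1 + sqrt(3)*y)^(1/3)/2)


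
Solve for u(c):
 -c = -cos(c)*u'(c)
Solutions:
 u(c) = C1 + Integral(c/cos(c), c)


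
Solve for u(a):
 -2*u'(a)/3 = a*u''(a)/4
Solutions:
 u(a) = C1 + C2/a^(5/3)


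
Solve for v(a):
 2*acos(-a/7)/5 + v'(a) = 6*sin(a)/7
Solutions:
 v(a) = C1 - 2*a*acos(-a/7)/5 - 2*sqrt(49 - a^2)/5 - 6*cos(a)/7


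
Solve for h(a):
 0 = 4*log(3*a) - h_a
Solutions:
 h(a) = C1 + 4*a*log(a) - 4*a + a*log(81)


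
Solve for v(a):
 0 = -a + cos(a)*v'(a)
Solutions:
 v(a) = C1 + Integral(a/cos(a), a)


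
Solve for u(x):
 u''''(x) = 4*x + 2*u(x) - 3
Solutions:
 u(x) = C1*exp(-2^(1/4)*x) + C2*exp(2^(1/4)*x) + C3*sin(2^(1/4)*x) + C4*cos(2^(1/4)*x) - 2*x + 3/2


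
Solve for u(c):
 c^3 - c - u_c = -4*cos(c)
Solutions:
 u(c) = C1 + c^4/4 - c^2/2 + 4*sin(c)


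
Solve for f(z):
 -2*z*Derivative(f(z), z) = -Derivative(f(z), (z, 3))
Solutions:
 f(z) = C1 + Integral(C2*airyai(2^(1/3)*z) + C3*airybi(2^(1/3)*z), z)


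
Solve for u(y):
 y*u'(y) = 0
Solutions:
 u(y) = C1


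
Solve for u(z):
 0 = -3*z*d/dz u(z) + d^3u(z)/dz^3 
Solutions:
 u(z) = C1 + Integral(C2*airyai(3^(1/3)*z) + C3*airybi(3^(1/3)*z), z)


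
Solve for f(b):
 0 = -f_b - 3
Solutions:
 f(b) = C1 - 3*b


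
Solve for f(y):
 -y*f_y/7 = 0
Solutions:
 f(y) = C1


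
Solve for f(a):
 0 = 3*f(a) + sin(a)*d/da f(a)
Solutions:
 f(a) = C1*(cos(a) + 1)^(3/2)/(cos(a) - 1)^(3/2)


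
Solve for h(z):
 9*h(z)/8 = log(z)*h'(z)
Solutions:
 h(z) = C1*exp(9*li(z)/8)


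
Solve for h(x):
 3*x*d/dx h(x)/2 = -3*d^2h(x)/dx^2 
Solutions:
 h(x) = C1 + C2*erf(x/2)


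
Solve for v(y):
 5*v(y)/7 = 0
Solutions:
 v(y) = 0


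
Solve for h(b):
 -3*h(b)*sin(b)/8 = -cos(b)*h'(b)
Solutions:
 h(b) = C1/cos(b)^(3/8)


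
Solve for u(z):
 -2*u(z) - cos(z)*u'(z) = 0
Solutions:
 u(z) = C1*(sin(z) - 1)/(sin(z) + 1)


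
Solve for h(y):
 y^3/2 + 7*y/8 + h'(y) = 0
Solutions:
 h(y) = C1 - y^4/8 - 7*y^2/16


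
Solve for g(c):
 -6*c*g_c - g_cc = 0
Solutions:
 g(c) = C1 + C2*erf(sqrt(3)*c)


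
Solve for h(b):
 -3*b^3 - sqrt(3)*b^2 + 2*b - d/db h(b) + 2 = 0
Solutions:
 h(b) = C1 - 3*b^4/4 - sqrt(3)*b^3/3 + b^2 + 2*b


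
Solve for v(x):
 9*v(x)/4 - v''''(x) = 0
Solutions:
 v(x) = C1*exp(-sqrt(6)*x/2) + C2*exp(sqrt(6)*x/2) + C3*sin(sqrt(6)*x/2) + C4*cos(sqrt(6)*x/2)


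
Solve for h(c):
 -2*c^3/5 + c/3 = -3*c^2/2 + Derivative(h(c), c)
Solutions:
 h(c) = C1 - c^4/10 + c^3/2 + c^2/6


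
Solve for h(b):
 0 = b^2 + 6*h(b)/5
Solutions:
 h(b) = -5*b^2/6


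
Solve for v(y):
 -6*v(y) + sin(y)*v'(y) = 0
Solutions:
 v(y) = C1*(cos(y)^3 - 3*cos(y)^2 + 3*cos(y) - 1)/(cos(y)^3 + 3*cos(y)^2 + 3*cos(y) + 1)


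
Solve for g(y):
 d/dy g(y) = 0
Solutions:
 g(y) = C1


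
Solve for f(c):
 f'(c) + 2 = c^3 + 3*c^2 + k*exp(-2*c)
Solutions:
 f(c) = C1 + c^4/4 + c^3 - 2*c - k*exp(-2*c)/2


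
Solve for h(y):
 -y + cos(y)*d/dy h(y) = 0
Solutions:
 h(y) = C1 + Integral(y/cos(y), y)


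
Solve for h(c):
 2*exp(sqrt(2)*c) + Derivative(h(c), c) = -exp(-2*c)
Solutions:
 h(c) = C1 - sqrt(2)*exp(sqrt(2)*c) + exp(-2*c)/2


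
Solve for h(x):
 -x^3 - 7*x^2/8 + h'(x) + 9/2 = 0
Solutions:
 h(x) = C1 + x^4/4 + 7*x^3/24 - 9*x/2


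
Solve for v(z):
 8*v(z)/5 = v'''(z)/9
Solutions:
 v(z) = C3*exp(2*15^(2/3)*z/5) + (C1*sin(3*3^(1/6)*5^(2/3)*z/5) + C2*cos(3*3^(1/6)*5^(2/3)*z/5))*exp(-15^(2/3)*z/5)


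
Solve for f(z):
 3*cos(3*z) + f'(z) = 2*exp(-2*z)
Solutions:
 f(z) = C1 - sin(3*z) - exp(-2*z)


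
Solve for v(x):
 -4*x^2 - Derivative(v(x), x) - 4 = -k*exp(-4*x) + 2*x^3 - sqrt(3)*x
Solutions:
 v(x) = C1 - k*exp(-4*x)/4 - x^4/2 - 4*x^3/3 + sqrt(3)*x^2/2 - 4*x


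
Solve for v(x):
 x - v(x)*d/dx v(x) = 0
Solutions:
 v(x) = -sqrt(C1 + x^2)
 v(x) = sqrt(C1 + x^2)


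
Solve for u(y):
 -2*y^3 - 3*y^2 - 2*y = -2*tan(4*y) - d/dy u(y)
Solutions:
 u(y) = C1 + y^4/2 + y^3 + y^2 + log(cos(4*y))/2


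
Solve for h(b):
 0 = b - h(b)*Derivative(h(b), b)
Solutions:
 h(b) = -sqrt(C1 + b^2)
 h(b) = sqrt(C1 + b^2)


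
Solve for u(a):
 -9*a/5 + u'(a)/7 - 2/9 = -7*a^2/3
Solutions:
 u(a) = C1 - 49*a^3/9 + 63*a^2/10 + 14*a/9


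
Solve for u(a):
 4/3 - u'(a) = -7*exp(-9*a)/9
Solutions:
 u(a) = C1 + 4*a/3 - 7*exp(-9*a)/81


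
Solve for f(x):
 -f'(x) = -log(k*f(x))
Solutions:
 li(k*f(x))/k = C1 + x


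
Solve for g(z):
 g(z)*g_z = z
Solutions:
 g(z) = -sqrt(C1 + z^2)
 g(z) = sqrt(C1 + z^2)


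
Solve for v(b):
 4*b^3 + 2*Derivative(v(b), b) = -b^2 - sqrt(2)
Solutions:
 v(b) = C1 - b^4/2 - b^3/6 - sqrt(2)*b/2


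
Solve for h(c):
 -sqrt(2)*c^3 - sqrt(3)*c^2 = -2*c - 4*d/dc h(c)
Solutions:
 h(c) = C1 + sqrt(2)*c^4/16 + sqrt(3)*c^3/12 - c^2/4


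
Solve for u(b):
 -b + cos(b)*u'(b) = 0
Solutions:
 u(b) = C1 + Integral(b/cos(b), b)


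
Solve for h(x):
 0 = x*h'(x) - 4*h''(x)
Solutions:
 h(x) = C1 + C2*erfi(sqrt(2)*x/4)


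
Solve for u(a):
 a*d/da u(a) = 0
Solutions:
 u(a) = C1


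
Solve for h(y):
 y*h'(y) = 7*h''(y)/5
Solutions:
 h(y) = C1 + C2*erfi(sqrt(70)*y/14)


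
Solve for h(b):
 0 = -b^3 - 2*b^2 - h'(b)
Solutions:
 h(b) = C1 - b^4/4 - 2*b^3/3


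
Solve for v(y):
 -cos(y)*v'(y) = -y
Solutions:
 v(y) = C1 + Integral(y/cos(y), y)


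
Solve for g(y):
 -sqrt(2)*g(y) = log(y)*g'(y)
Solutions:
 g(y) = C1*exp(-sqrt(2)*li(y))


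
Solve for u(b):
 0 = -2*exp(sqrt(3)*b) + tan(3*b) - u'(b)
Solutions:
 u(b) = C1 - 2*sqrt(3)*exp(sqrt(3)*b)/3 - log(cos(3*b))/3


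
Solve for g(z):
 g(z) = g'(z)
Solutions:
 g(z) = C1*exp(z)


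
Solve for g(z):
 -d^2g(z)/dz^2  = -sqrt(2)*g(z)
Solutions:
 g(z) = C1*exp(-2^(1/4)*z) + C2*exp(2^(1/4)*z)


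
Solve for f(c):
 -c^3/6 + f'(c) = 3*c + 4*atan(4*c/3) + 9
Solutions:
 f(c) = C1 + c^4/24 + 3*c^2/2 + 4*c*atan(4*c/3) + 9*c - 3*log(16*c^2 + 9)/2


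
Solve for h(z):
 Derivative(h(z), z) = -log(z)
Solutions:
 h(z) = C1 - z*log(z) + z


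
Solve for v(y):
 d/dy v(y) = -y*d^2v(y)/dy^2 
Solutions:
 v(y) = C1 + C2*log(y)


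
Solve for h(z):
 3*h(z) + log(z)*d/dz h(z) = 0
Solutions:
 h(z) = C1*exp(-3*li(z))


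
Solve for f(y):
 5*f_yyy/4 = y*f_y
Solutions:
 f(y) = C1 + Integral(C2*airyai(10^(2/3)*y/5) + C3*airybi(10^(2/3)*y/5), y)


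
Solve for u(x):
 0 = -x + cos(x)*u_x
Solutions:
 u(x) = C1 + Integral(x/cos(x), x)


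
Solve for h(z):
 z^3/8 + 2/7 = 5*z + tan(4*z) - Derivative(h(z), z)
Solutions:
 h(z) = C1 - z^4/32 + 5*z^2/2 - 2*z/7 - log(cos(4*z))/4


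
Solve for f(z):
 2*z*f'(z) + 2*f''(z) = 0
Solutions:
 f(z) = C1 + C2*erf(sqrt(2)*z/2)


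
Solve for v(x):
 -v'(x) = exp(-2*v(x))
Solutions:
 v(x) = log(-sqrt(C1 - 2*x))
 v(x) = log(C1 - 2*x)/2


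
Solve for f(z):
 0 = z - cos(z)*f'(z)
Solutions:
 f(z) = C1 + Integral(z/cos(z), z)


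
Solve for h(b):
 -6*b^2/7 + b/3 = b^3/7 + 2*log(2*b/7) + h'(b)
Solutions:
 h(b) = C1 - b^4/28 - 2*b^3/7 + b^2/6 - 2*b*log(b) + 2*b + b*log(49/4)


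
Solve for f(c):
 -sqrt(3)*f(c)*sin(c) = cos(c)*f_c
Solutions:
 f(c) = C1*cos(c)^(sqrt(3))


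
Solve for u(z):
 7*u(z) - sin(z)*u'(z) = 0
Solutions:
 u(z) = C1*sqrt(cos(z) - 1)*(cos(z)^3 - 3*cos(z)^2 + 3*cos(z) - 1)/(sqrt(cos(z) + 1)*(cos(z)^3 + 3*cos(z)^2 + 3*cos(z) + 1))


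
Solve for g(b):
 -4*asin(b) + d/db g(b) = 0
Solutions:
 g(b) = C1 + 4*b*asin(b) + 4*sqrt(1 - b^2)


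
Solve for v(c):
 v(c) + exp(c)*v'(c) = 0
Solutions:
 v(c) = C1*exp(exp(-c))


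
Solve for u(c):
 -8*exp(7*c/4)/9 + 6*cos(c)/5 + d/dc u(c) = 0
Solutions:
 u(c) = C1 + 32*exp(7*c/4)/63 - 6*sin(c)/5


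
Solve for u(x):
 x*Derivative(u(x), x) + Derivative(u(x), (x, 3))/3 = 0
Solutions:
 u(x) = C1 + Integral(C2*airyai(-3^(1/3)*x) + C3*airybi(-3^(1/3)*x), x)


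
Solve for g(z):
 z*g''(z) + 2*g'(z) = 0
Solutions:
 g(z) = C1 + C2/z


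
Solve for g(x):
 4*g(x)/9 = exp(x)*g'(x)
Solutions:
 g(x) = C1*exp(-4*exp(-x)/9)


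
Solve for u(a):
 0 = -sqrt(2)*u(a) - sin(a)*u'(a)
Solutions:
 u(a) = C1*(cos(a) + 1)^(sqrt(2)/2)/(cos(a) - 1)^(sqrt(2)/2)


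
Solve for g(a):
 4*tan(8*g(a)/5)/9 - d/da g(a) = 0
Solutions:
 g(a) = -5*asin(C1*exp(32*a/45))/8 + 5*pi/8
 g(a) = 5*asin(C1*exp(32*a/45))/8


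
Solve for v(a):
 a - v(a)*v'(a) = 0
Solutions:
 v(a) = -sqrt(C1 + a^2)
 v(a) = sqrt(C1 + a^2)


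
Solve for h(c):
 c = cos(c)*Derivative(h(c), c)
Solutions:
 h(c) = C1 + Integral(c/cos(c), c)


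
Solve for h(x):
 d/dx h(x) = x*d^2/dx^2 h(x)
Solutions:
 h(x) = C1 + C2*x^2


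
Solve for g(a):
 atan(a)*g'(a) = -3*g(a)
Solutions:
 g(a) = C1*exp(-3*Integral(1/atan(a), a))


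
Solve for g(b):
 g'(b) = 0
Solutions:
 g(b) = C1


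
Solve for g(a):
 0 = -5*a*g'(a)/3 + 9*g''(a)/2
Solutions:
 g(a) = C1 + C2*erfi(sqrt(15)*a/9)


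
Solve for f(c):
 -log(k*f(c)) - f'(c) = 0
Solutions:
 li(k*f(c))/k = C1 - c


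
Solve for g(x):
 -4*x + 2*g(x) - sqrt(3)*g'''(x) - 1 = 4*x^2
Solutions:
 g(x) = C3*exp(2^(1/3)*3^(5/6)*x/3) + 2*x^2 + 2*x + (C1*sin(6^(1/3)*x/2) + C2*cos(6^(1/3)*x/2))*exp(-2^(1/3)*3^(5/6)*x/6) + 1/2


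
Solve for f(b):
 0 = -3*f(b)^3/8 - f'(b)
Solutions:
 f(b) = -2*sqrt(-1/(C1 - 3*b))
 f(b) = 2*sqrt(-1/(C1 - 3*b))


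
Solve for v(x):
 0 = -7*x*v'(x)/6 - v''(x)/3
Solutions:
 v(x) = C1 + C2*erf(sqrt(7)*x/2)


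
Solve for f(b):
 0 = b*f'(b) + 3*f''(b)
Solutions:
 f(b) = C1 + C2*erf(sqrt(6)*b/6)


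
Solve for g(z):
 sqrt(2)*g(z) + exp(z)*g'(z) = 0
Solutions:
 g(z) = C1*exp(sqrt(2)*exp(-z))


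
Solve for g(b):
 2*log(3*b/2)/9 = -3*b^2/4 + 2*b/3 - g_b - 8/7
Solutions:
 g(b) = C1 - b^3/4 + b^2/3 - 2*b*log(b)/9 - 58*b/63 - 2*b*log(3)/9 + 2*b*log(2)/9


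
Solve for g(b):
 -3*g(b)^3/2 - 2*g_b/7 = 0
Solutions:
 g(b) = -sqrt(2)*sqrt(-1/(C1 - 21*b))
 g(b) = sqrt(2)*sqrt(-1/(C1 - 21*b))


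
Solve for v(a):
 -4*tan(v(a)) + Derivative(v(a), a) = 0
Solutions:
 v(a) = pi - asin(C1*exp(4*a))
 v(a) = asin(C1*exp(4*a))


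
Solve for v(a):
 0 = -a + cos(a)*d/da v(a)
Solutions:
 v(a) = C1 + Integral(a/cos(a), a)


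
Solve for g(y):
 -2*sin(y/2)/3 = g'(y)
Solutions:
 g(y) = C1 + 4*cos(y/2)/3


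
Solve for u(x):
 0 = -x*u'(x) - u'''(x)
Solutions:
 u(x) = C1 + Integral(C2*airyai(-x) + C3*airybi(-x), x)


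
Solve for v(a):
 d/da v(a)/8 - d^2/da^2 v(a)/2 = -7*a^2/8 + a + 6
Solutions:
 v(a) = C1 + C2*exp(a/4) - 7*a^3/3 - 24*a^2 - 144*a


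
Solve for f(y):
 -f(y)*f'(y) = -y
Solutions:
 f(y) = -sqrt(C1 + y^2)
 f(y) = sqrt(C1 + y^2)


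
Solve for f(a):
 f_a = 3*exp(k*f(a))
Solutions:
 f(a) = Piecewise((log(-1/(C1*k + 3*a*k))/k, Ne(k, 0)), (nan, True))
 f(a) = Piecewise((C1 + 3*a, Eq(k, 0)), (nan, True))


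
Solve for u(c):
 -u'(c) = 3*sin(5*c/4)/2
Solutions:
 u(c) = C1 + 6*cos(5*c/4)/5


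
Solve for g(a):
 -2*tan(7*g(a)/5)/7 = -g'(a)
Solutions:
 g(a) = -5*asin(C1*exp(2*a/5))/7 + 5*pi/7
 g(a) = 5*asin(C1*exp(2*a/5))/7


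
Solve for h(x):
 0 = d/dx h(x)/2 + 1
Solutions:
 h(x) = C1 - 2*x


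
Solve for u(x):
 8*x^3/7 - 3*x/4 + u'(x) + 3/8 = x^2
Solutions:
 u(x) = C1 - 2*x^4/7 + x^3/3 + 3*x^2/8 - 3*x/8


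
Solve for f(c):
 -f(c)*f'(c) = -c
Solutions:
 f(c) = -sqrt(C1 + c^2)
 f(c) = sqrt(C1 + c^2)


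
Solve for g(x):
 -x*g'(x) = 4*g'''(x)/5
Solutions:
 g(x) = C1 + Integral(C2*airyai(-10^(1/3)*x/2) + C3*airybi(-10^(1/3)*x/2), x)


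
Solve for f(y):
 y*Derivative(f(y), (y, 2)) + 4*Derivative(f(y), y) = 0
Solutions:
 f(y) = C1 + C2/y^3


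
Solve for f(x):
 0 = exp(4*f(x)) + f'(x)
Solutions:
 f(x) = log(-I*(1/(C1 + 4*x))^(1/4))
 f(x) = log(I*(1/(C1 + 4*x))^(1/4))
 f(x) = log(-(1/(C1 + 4*x))^(1/4))
 f(x) = log(1/(C1 + 4*x))/4


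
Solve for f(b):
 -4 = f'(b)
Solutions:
 f(b) = C1 - 4*b


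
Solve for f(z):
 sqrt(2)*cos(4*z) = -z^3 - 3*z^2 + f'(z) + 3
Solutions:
 f(z) = C1 + z^4/4 + z^3 - 3*z + sqrt(2)*sin(4*z)/4


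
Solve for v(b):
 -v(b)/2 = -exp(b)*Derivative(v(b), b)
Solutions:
 v(b) = C1*exp(-exp(-b)/2)


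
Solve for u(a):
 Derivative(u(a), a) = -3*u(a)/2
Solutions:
 u(a) = C1*exp(-3*a/2)


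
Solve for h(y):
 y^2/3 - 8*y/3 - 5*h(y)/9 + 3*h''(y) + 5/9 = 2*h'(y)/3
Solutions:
 h(y) = C1*exp(-y/3) + C2*exp(5*y/9) + 3*y^2/5 - 156*y/25 + 1871/125


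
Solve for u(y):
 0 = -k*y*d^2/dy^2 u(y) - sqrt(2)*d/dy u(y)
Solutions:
 u(y) = C1 + y^(((re(k) - sqrt(2))*re(k) + im(k)^2)/(re(k)^2 + im(k)^2))*(C2*sin(sqrt(2)*log(y)*Abs(im(k))/(re(k)^2 + im(k)^2)) + C3*cos(sqrt(2)*log(y)*im(k)/(re(k)^2 + im(k)^2)))


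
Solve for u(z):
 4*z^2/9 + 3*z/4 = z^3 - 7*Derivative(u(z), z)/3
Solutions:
 u(z) = C1 + 3*z^4/28 - 4*z^3/63 - 9*z^2/56


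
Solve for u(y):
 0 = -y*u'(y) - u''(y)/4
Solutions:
 u(y) = C1 + C2*erf(sqrt(2)*y)


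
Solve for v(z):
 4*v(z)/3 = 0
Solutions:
 v(z) = 0


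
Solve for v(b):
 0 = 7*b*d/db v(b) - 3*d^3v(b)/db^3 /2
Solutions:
 v(b) = C1 + Integral(C2*airyai(14^(1/3)*3^(2/3)*b/3) + C3*airybi(14^(1/3)*3^(2/3)*b/3), b)


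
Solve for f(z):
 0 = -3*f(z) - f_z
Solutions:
 f(z) = C1*exp(-3*z)


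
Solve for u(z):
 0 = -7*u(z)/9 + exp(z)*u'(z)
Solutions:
 u(z) = C1*exp(-7*exp(-z)/9)


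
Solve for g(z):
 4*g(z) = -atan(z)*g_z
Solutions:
 g(z) = C1*exp(-4*Integral(1/atan(z), z))


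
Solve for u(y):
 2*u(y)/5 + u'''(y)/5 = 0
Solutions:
 u(y) = C3*exp(-2^(1/3)*y) + (C1*sin(2^(1/3)*sqrt(3)*y/2) + C2*cos(2^(1/3)*sqrt(3)*y/2))*exp(2^(1/3)*y/2)


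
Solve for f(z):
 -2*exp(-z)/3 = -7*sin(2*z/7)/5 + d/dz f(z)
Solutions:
 f(z) = C1 - 49*cos(2*z/7)/10 + 2*exp(-z)/3


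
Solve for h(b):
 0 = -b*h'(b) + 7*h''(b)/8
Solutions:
 h(b) = C1 + C2*erfi(2*sqrt(7)*b/7)


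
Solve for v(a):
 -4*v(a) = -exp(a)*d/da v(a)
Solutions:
 v(a) = C1*exp(-4*exp(-a))


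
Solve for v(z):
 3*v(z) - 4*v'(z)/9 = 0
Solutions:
 v(z) = C1*exp(27*z/4)


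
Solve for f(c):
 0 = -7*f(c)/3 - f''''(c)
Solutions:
 f(c) = (C1*sin(sqrt(2)*3^(3/4)*7^(1/4)*c/6) + C2*cos(sqrt(2)*3^(3/4)*7^(1/4)*c/6))*exp(-sqrt(2)*3^(3/4)*7^(1/4)*c/6) + (C3*sin(sqrt(2)*3^(3/4)*7^(1/4)*c/6) + C4*cos(sqrt(2)*3^(3/4)*7^(1/4)*c/6))*exp(sqrt(2)*3^(3/4)*7^(1/4)*c/6)


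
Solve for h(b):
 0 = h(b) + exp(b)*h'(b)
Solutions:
 h(b) = C1*exp(exp(-b))


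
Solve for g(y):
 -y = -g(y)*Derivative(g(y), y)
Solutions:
 g(y) = -sqrt(C1 + y^2)
 g(y) = sqrt(C1 + y^2)


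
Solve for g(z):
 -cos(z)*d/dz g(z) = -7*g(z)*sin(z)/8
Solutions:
 g(z) = C1/cos(z)^(7/8)


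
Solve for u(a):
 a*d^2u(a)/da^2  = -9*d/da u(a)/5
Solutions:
 u(a) = C1 + C2/a^(4/5)


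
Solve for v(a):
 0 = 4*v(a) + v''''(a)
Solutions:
 v(a) = (C1*sin(a) + C2*cos(a))*exp(-a) + (C3*sin(a) + C4*cos(a))*exp(a)


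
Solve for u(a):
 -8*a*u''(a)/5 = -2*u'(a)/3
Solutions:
 u(a) = C1 + C2*a^(17/12)


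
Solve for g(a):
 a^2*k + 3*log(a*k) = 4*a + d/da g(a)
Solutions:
 g(a) = C1 + a^3*k/3 - 2*a^2 + 3*a*log(a*k) - 3*a


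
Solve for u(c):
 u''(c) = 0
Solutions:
 u(c) = C1 + C2*c


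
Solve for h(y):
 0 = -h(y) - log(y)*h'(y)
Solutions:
 h(y) = C1*exp(-li(y))


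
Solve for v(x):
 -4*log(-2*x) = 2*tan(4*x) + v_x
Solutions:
 v(x) = C1 - 4*x*log(-x) - 4*x*log(2) + 4*x + log(cos(4*x))/2


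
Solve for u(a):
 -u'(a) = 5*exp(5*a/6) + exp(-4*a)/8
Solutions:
 u(a) = C1 - 6*exp(5*a/6) + exp(-4*a)/32


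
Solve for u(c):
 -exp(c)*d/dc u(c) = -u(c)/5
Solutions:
 u(c) = C1*exp(-exp(-c)/5)


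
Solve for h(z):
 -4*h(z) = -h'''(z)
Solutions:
 h(z) = C3*exp(2^(2/3)*z) + (C1*sin(2^(2/3)*sqrt(3)*z/2) + C2*cos(2^(2/3)*sqrt(3)*z/2))*exp(-2^(2/3)*z/2)


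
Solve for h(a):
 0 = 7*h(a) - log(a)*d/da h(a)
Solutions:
 h(a) = C1*exp(7*li(a))


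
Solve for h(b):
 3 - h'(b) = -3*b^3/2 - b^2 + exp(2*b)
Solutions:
 h(b) = C1 + 3*b^4/8 + b^3/3 + 3*b - exp(2*b)/2


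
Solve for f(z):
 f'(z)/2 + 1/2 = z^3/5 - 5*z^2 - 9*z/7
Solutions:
 f(z) = C1 + z^4/10 - 10*z^3/3 - 9*z^2/7 - z


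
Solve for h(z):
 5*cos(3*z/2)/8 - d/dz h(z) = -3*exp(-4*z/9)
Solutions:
 h(z) = C1 + 5*sin(3*z/2)/12 - 27*exp(-4*z/9)/4


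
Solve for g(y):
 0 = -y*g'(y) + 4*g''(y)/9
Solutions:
 g(y) = C1 + C2*erfi(3*sqrt(2)*y/4)


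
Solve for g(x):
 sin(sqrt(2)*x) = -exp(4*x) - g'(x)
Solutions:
 g(x) = C1 - exp(4*x)/4 + sqrt(2)*cos(sqrt(2)*x)/2


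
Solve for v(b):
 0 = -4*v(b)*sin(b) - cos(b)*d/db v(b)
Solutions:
 v(b) = C1*cos(b)^4


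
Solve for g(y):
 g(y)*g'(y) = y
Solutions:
 g(y) = -sqrt(C1 + y^2)
 g(y) = sqrt(C1 + y^2)


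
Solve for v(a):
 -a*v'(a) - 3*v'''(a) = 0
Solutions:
 v(a) = C1 + Integral(C2*airyai(-3^(2/3)*a/3) + C3*airybi(-3^(2/3)*a/3), a)


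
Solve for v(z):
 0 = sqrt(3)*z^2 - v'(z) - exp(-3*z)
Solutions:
 v(z) = C1 + sqrt(3)*z^3/3 + exp(-3*z)/3


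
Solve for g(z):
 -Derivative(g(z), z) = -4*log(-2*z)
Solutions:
 g(z) = C1 + 4*z*log(-z) + 4*z*(-1 + log(2))


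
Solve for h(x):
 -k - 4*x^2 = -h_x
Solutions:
 h(x) = C1 + k*x + 4*x^3/3


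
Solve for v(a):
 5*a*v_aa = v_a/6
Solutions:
 v(a) = C1 + C2*a^(31/30)


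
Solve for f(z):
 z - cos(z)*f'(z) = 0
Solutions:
 f(z) = C1 + Integral(z/cos(z), z)


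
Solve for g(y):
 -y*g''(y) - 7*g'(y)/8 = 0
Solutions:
 g(y) = C1 + C2*y^(1/8)


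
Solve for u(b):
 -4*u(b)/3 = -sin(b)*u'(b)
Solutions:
 u(b) = C1*(cos(b) - 1)^(2/3)/(cos(b) + 1)^(2/3)


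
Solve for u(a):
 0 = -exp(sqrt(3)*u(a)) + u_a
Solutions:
 u(a) = sqrt(3)*(2*log(-1/(C1 + a)) - log(3))/6


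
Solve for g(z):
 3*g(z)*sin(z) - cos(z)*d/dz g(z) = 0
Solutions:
 g(z) = C1/cos(z)^3


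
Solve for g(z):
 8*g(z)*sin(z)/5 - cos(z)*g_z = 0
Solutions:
 g(z) = C1/cos(z)^(8/5)


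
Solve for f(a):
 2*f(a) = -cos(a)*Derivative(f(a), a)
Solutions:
 f(a) = C1*(sin(a) - 1)/(sin(a) + 1)


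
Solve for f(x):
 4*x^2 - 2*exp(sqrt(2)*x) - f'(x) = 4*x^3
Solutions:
 f(x) = C1 - x^4 + 4*x^3/3 - sqrt(2)*exp(sqrt(2)*x)


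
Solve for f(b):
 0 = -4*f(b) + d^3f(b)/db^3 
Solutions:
 f(b) = C3*exp(2^(2/3)*b) + (C1*sin(2^(2/3)*sqrt(3)*b/2) + C2*cos(2^(2/3)*sqrt(3)*b/2))*exp(-2^(2/3)*b/2)


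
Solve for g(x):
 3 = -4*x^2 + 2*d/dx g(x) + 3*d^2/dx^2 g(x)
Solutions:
 g(x) = C1 + C2*exp(-2*x/3) + 2*x^3/3 - 3*x^2 + 21*x/2


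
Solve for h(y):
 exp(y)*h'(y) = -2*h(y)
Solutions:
 h(y) = C1*exp(2*exp(-y))


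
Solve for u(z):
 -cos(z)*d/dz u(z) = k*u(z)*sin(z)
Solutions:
 u(z) = C1*exp(k*log(cos(z)))


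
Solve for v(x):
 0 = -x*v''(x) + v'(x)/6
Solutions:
 v(x) = C1 + C2*x^(7/6)


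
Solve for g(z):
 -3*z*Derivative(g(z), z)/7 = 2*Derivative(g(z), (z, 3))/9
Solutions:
 g(z) = C1 + Integral(C2*airyai(-3*14^(2/3)*z/14) + C3*airybi(-3*14^(2/3)*z/14), z)


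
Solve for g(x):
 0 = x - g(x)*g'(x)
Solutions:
 g(x) = -sqrt(C1 + x^2)
 g(x) = sqrt(C1 + x^2)


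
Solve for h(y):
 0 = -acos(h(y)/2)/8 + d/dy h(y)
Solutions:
 Integral(1/acos(_y/2), (_y, h(y))) = C1 + y/8


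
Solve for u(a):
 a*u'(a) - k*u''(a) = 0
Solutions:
 u(a) = C1 + C2*erf(sqrt(2)*a*sqrt(-1/k)/2)/sqrt(-1/k)


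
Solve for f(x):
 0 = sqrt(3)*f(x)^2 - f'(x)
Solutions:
 f(x) = -1/(C1 + sqrt(3)*x)


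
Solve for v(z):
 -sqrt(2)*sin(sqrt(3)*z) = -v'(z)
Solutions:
 v(z) = C1 - sqrt(6)*cos(sqrt(3)*z)/3


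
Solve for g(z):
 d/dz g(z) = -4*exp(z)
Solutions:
 g(z) = C1 - 4*exp(z)


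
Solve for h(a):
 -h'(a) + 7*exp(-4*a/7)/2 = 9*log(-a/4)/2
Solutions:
 h(a) = C1 - 9*a*log(-a)/2 + a*(9/2 + 9*log(2)) - 49*exp(-4*a/7)/8


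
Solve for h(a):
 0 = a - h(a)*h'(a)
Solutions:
 h(a) = -sqrt(C1 + a^2)
 h(a) = sqrt(C1 + a^2)


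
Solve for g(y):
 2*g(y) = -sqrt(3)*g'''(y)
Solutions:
 g(y) = C3*exp(-2^(1/3)*3^(5/6)*y/3) + (C1*sin(6^(1/3)*y/2) + C2*cos(6^(1/3)*y/2))*exp(2^(1/3)*3^(5/6)*y/6)


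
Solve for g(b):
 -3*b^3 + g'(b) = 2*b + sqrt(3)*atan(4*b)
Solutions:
 g(b) = C1 + 3*b^4/4 + b^2 + sqrt(3)*(b*atan(4*b) - log(16*b^2 + 1)/8)
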